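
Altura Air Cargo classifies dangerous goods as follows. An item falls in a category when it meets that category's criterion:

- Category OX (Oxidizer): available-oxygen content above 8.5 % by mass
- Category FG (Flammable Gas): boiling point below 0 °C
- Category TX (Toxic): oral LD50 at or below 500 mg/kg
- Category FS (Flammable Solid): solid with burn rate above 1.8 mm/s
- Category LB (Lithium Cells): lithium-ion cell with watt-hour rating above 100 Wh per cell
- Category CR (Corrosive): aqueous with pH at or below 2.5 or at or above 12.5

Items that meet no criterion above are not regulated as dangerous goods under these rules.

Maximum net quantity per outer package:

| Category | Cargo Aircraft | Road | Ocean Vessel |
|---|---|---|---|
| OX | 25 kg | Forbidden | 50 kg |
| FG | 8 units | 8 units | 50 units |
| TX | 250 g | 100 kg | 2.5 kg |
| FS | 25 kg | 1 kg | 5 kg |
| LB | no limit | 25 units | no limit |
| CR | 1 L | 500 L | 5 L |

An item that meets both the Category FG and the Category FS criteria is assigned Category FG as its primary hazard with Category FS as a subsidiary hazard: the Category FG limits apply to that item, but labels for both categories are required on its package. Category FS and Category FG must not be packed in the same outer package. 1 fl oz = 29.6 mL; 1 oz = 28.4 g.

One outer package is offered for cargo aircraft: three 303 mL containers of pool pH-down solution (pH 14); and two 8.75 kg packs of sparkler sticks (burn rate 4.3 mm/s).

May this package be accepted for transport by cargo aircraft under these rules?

Yes

With pH 14 (≥ 12.5), the pool pH-down solution falls in Category CR.
Sparkler sticks: burn rate 4.3 mm/s > 1.8 mm/s → Category FS (Flammable Solid).
Category FS quantity: two 8.75 kg packs = 17.5 kg.
That is within the Category FS cargo aircraft limit of 25 kg.
Category CR quantity: three 303 mL containers = 909 mL.
909 mL is within the cargo aircraft limit of 1 L for Category CR.
The segregation rule (Category FS with Category FG) does not apply to Category FS with Category CR.
Every hazard category is within its cargo aircraft limit and no segregation rule is violated.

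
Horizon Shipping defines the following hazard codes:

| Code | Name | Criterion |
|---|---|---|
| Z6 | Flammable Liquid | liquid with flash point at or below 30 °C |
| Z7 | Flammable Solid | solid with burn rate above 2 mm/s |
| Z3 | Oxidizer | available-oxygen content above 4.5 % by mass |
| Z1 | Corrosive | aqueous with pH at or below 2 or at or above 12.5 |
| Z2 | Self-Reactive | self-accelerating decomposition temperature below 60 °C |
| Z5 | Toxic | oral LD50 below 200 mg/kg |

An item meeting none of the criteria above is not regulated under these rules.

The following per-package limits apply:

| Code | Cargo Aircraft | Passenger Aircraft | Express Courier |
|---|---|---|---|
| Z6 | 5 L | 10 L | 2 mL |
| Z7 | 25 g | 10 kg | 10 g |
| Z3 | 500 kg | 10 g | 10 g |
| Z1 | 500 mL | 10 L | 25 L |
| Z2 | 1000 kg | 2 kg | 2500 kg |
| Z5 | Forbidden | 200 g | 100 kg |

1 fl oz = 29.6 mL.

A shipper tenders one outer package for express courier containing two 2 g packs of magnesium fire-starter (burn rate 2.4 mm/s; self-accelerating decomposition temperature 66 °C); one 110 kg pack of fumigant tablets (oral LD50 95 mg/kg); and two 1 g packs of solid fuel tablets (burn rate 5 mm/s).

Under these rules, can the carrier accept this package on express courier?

With burn rate 2.4 mm/s (> 2 mm/s), the magnesium fire-starter falls in Code Z7.
Fumigant tablets: oral LD50 95 mg/kg < 200 mg/kg → Code Z5 (Toxic).
Solid fuel tablets: burn rate 5 mm/s > 2 mm/s → Code Z7 (Flammable Solid).
Code Z7 net quantity: (two 2 g packs = 4 g) + (two 1 g packs = 2 g) = 6 g.
That is within the Code Z7 express courier limit of 10 g.
Code Z5 quantity: 110 kg.
110 kg > 100 kg (express courier limit, Code Z5) — over the limit.

No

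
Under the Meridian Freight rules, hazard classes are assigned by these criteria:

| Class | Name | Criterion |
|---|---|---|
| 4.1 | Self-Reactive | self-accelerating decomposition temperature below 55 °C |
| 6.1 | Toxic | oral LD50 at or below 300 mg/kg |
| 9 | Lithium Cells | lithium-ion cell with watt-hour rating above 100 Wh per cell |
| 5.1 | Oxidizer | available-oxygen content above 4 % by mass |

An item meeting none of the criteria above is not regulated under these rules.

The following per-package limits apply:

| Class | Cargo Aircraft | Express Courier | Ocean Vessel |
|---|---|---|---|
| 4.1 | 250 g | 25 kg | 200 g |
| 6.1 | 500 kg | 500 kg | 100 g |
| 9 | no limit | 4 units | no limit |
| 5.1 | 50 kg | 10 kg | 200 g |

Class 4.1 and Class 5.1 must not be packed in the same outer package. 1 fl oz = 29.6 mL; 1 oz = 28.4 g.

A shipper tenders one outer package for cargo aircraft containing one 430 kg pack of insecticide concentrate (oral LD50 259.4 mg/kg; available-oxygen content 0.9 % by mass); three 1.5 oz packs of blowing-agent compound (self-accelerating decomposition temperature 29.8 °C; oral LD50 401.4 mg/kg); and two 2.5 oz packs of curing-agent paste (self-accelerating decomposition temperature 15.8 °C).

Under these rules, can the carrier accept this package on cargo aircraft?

Oral LD50 259.4 mg/kg meets the Class 6.1 criterion (Toxic), so the insecticide concentrate is Class 6.1.
The blowing-agent compound has self-accelerating decomposition temperature 29.8 °C, which is < 55 °C, so it is Class 4.1 (Self-Reactive).
With self-accelerating decomposition temperature 15.8 °C (< 55 °C), the curing-agent paste falls in Class 4.1.
Total Class 4.1: (three 1.5 oz packs = 127.8 g) + (two 2.5 oz packs = 142 g) = 269.8 g.
269.8 g > 250 g (cargo aircraft limit, Class 4.1) — over the limit.
Class 6.1 quantity: 430 kg.
430 kg is within the cargo aircraft limit of 500 kg for Class 6.1.
The segregation rule (Class 4.1 with Class 5.1) does not apply to Class 4.1 with Class 6.1.

No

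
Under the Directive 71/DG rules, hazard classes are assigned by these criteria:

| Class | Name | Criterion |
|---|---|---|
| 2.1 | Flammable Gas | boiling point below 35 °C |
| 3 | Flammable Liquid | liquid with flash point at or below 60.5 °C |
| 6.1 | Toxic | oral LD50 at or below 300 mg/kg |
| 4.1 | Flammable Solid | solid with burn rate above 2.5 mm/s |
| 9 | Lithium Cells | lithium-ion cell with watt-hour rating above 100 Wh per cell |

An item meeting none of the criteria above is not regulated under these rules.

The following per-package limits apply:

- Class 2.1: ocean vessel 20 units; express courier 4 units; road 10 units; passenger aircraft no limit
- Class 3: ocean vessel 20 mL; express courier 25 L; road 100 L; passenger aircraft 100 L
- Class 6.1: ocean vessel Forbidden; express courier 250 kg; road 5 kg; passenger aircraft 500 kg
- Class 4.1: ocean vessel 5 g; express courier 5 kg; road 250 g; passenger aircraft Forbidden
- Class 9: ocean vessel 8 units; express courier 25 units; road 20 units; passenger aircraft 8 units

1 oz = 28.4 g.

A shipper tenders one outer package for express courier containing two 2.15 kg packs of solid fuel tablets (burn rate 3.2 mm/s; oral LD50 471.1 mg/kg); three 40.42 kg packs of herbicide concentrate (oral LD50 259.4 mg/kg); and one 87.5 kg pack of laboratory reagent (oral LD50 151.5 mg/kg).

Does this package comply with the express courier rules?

Yes

The solid fuel tablets have burn rate 3.2 mm/s, which is > 2.5 mm/s, so they are Class 4.1 (Flammable Solid).
With oral LD50 259.4 mg/kg (≤ 300 mg/kg), the herbicide concentrate falls in Class 6.1.
The laboratory reagent has oral LD50 151.5 mg/kg, which is ≤ 300 mg/kg, so it is Class 6.1 (Toxic).
Class 6.1 net quantity: (three 40.42 kg packs = 121.26 kg) + 87.5 kg = 208.76 kg.
208.76 kg ≤ 250 kg (express courier limit, Class 6.1) — within limit.
Class 4.1 quantity: two 2.15 kg packs = 4.3 kg.
4.3 kg ≤ 5 kg (express courier limit, Class 4.1) — within limit.
Every hazard class is within its express courier limit and no segregation rule is violated.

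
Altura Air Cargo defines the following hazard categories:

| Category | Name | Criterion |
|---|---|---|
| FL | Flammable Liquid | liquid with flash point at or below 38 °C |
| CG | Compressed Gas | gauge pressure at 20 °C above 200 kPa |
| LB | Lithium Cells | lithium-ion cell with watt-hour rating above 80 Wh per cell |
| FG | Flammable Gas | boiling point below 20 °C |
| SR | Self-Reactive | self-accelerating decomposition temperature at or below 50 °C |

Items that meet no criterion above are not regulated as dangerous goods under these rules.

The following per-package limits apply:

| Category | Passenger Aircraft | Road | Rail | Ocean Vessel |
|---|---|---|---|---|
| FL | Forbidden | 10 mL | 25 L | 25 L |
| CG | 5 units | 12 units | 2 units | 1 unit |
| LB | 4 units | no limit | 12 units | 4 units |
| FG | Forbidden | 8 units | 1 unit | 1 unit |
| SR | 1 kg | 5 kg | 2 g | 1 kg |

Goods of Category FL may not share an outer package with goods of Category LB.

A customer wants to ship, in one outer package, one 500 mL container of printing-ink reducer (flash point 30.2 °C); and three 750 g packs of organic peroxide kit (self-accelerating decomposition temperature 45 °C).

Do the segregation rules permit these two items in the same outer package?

Yes

The printing-ink reducer has flash point 30.2 °C, which is ≤ 38 °C, so it is Category FL (Flammable Liquid).
Self-accelerating decomposition temperature 45 °C meets the Category SR criterion (Self-Reactive), so the organic peroxide kit is Category SR.
No segregation rule bars Category FL with Category SR.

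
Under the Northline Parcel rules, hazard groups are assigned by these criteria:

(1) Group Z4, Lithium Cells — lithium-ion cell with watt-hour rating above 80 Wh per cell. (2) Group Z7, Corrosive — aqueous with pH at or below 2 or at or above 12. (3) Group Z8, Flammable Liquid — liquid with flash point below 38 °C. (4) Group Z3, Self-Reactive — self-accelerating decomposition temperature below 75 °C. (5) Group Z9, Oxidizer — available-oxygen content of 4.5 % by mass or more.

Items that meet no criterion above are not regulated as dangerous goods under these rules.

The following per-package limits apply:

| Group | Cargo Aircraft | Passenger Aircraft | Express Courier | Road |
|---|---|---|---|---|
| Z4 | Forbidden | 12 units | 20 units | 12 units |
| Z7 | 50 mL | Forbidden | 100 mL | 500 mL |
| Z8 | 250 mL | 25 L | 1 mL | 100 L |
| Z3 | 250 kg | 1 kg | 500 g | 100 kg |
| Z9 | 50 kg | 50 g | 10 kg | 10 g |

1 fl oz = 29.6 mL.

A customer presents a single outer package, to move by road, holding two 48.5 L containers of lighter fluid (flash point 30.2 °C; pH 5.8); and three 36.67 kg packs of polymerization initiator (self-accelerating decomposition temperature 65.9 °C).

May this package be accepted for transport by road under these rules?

Lighter fluid: flash point 30.2 °C < 38 °C → Group Z8 (Flammable Liquid).
Self-accelerating decomposition temperature 65.9 °C meets the Group Z3 criterion (Self-Reactive), so the polymerization initiator is Group Z3.
Group Z3 quantity: three 36.67 kg packs = 110.01 kg.
That exceeds the Group Z3 road limit of 100 kg.
Group Z8 quantity: two 48.5 L containers = 97 L.
97 L ≤ 100 L (road limit, Group Z8) — within limit.

No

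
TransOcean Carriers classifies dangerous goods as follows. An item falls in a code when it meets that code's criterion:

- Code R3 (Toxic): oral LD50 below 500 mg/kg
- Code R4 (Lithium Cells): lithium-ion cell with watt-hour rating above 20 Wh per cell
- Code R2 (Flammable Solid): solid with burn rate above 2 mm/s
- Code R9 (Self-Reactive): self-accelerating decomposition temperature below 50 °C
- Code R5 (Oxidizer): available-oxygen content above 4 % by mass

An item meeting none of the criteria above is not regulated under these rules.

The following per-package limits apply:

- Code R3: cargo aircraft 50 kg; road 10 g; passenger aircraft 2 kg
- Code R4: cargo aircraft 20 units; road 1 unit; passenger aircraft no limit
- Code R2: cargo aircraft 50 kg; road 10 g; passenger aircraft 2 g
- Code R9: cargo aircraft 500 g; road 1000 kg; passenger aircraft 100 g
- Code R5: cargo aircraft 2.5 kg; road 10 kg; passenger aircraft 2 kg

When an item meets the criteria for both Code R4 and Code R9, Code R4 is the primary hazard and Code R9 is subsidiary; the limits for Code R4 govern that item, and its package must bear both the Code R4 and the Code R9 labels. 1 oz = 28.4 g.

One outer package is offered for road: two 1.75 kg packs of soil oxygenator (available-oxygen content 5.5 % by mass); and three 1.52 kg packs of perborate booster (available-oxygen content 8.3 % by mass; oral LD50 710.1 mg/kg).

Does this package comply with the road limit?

With available-oxygen content 5.5 % by mass (> 4 % by mass), the soil oxygenator falls in Code R5.
With available-oxygen content 8.3 % by mass (> 4 % by mass), the perborate booster falls in Code R5.
Code R5 net quantity: (two 1.75 kg packs = 3.5 kg) + (three 1.52 kg packs = 4.56 kg) = 8.06 kg.
8.06 kg ≤ 10 kg (road limit, Code R5) — within limit.

Yes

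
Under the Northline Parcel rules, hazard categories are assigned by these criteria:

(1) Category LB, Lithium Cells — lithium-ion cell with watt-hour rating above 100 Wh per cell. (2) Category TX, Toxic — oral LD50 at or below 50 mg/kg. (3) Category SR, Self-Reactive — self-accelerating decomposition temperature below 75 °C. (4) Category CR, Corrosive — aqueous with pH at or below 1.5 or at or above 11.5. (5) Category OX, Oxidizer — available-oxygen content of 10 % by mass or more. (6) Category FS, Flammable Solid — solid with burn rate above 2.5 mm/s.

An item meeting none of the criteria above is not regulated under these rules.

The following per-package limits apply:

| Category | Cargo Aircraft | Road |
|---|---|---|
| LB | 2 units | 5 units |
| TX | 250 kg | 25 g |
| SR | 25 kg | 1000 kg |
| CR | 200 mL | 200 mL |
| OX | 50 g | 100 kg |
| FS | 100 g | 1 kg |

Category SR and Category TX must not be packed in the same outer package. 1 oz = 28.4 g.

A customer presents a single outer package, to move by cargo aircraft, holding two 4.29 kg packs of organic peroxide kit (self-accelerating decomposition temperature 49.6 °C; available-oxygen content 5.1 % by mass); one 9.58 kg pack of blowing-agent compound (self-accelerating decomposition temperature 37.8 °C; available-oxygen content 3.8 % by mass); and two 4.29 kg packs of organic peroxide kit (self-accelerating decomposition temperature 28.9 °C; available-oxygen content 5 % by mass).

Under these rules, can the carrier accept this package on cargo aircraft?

With self-accelerating decomposition temperature 49.6 °C (< 75 °C), the organic peroxide kit falls in Category SR.
The blowing-agent compound has self-accelerating decomposition temperature 37.8 °C, which is < 75 °C, so it is Category SR (Self-Reactive).
Organic peroxide kit: self-accelerating decomposition temperature 28.9 °C < 75 °C → Category SR (Self-Reactive).
Category SR net quantity: (two 4.29 kg packs = 8.58 kg) + 9.58 kg + (two 4.29 kg packs = 8.58 kg) = 26.74 kg.
That exceeds the Category SR cargo aircraft limit of 25 kg.

No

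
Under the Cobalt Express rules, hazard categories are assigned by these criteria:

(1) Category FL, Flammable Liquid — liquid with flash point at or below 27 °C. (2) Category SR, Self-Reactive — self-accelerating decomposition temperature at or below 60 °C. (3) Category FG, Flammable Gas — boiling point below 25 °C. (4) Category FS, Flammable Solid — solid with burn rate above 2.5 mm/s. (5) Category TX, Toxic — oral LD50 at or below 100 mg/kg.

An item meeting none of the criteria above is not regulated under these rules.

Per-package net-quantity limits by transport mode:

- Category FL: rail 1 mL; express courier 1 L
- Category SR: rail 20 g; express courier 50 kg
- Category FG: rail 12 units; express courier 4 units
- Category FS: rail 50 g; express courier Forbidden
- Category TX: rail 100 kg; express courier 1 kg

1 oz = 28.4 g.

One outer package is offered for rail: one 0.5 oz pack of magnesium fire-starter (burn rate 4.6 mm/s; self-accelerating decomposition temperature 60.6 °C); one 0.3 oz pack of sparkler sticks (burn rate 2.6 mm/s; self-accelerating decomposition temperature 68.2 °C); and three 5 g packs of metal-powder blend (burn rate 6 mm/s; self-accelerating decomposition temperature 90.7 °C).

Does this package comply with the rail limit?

Burn rate 4.6 mm/s meets the Category FS criterion (Flammable Solid), so the magnesium fire-starter is Category FS.
Sparkler sticks: burn rate 2.6 mm/s > 2.5 mm/s → Category FS (Flammable Solid).
With burn rate 6 mm/s (> 2.5 mm/s), the metal-powder blend falls in Category FS.
Total Category FS: (one 0.5 oz pack = 14.2 g) + (one 0.3 oz pack = 8.52 g) + (three 5 g packs = 15 g) = 37.72 g.
That is within the Category FS rail limit of 50 g.

Yes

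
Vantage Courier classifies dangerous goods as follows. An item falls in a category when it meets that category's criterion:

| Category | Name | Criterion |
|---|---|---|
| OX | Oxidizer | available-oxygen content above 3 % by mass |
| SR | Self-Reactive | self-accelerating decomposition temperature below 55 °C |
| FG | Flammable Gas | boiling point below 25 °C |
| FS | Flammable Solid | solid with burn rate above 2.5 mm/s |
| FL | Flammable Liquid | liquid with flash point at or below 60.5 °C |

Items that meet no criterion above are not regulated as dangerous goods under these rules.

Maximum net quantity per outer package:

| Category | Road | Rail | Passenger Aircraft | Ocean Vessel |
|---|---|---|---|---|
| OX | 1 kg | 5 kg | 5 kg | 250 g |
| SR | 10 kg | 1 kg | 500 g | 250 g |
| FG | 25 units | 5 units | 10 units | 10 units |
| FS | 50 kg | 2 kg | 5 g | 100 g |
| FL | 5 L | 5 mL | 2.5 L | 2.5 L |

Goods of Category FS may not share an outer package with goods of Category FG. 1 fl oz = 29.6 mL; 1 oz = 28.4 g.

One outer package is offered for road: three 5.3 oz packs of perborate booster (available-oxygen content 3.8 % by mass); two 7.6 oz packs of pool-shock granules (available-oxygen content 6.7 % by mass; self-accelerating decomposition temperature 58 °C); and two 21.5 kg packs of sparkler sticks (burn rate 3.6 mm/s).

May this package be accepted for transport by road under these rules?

Yes

Perborate booster: available-oxygen content 3.8 % by mass > 3 % by mass → Category OX (Oxidizer).
Available-oxygen content 6.7 % by mass meets the Category OX criterion (Oxidizer), so the pool-shock granules are Category OX.
Sparkler sticks: burn rate 3.6 mm/s > 2.5 mm/s → Category FS (Flammable Solid).
Category FS quantity: two 21.5 kg packs = 43 kg.
43 kg ≤ 50 kg (road limit, Category FS) — within limit.
Category OX net quantity: (three 5.3 oz packs = 451.56 g) + (two 7.6 oz packs = 431.68 g) = 883.24 g.
That is within the Category OX road limit of 1 kg.
The segregation rule (Category FS with Category FG) does not apply to Category FS with Category OX.
Every hazard category is within its road limit and no segregation rule is violated.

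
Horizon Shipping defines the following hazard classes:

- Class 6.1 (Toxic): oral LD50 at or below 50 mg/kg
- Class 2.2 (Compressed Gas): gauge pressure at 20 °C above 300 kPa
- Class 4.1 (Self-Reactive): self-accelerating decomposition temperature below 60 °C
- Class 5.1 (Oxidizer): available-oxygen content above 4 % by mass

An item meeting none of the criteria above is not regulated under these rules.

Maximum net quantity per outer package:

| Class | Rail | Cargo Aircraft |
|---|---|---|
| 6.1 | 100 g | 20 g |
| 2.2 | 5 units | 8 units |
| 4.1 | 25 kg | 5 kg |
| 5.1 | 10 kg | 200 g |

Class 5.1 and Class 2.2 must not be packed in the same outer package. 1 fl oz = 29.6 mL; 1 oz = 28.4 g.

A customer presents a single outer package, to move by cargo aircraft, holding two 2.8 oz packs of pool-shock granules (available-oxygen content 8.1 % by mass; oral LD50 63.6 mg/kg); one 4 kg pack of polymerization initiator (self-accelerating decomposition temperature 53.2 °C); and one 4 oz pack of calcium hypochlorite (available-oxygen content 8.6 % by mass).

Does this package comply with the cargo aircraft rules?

No

Pool-shock granules: available-oxygen content 8.1 % by mass > 4 % by mass → Class 5.1 (Oxidizer).
Self-accelerating decomposition temperature 53.2 °C meets the Class 4.1 criterion (Self-Reactive), so the polymerization initiator is Class 4.1.
The calcium hypochlorite has available-oxygen content 8.6 % by mass, which is > 4 % by mass, so it is Class 5.1 (Oxidizer).
Total Class 5.1: (two 2.8 oz packs = 159.04 g) + (one 4 oz pack = 113.6 g) = 272.64 g.
That exceeds the Class 5.1 cargo aircraft limit of 200 g.
Class 4.1 quantity: 4 kg.
4 kg ≤ 5 kg (cargo aircraft limit, Class 4.1) — within limit.
The segregation rule (Class 5.1 with Class 2.2) does not apply to Class 5.1 with Class 4.1.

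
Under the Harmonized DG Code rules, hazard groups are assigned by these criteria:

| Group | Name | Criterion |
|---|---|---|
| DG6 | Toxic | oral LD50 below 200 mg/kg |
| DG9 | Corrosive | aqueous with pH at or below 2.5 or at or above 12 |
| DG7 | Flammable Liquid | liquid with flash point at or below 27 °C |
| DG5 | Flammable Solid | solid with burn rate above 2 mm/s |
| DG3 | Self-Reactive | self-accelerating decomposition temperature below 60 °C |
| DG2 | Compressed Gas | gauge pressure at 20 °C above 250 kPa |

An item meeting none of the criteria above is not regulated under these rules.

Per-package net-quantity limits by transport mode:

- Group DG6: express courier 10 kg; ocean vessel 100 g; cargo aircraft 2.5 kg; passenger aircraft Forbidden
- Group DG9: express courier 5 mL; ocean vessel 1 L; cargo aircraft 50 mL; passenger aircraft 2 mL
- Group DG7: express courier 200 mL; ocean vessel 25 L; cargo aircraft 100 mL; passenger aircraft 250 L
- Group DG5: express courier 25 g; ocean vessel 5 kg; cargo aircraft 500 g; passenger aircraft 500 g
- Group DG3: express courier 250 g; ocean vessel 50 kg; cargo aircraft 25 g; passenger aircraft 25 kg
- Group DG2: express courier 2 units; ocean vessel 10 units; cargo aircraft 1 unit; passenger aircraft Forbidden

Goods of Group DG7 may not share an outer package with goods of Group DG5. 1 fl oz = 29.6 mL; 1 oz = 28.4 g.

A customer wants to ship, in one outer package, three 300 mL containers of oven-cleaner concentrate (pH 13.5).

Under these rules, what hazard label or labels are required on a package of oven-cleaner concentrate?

pH 13.5 meets the Group DG9 criterion (Corrosive), so the oven-cleaner concentrate is Group DG9.
Only the Group DG9 label is required.

Group DG9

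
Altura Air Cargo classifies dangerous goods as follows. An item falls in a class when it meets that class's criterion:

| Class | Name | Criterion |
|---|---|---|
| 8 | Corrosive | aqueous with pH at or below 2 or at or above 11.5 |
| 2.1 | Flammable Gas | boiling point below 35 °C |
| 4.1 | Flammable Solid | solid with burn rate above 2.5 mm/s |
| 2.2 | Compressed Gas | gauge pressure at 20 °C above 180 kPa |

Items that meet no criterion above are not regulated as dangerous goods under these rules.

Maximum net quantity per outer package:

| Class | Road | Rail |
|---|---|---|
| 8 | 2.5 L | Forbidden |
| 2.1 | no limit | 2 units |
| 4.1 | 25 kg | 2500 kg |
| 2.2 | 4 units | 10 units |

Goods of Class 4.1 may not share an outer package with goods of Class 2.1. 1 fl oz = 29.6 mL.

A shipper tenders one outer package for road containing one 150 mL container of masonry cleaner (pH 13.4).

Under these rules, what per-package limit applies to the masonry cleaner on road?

2.5 L

Masonry cleaner: pH 13.4 ≥ 11.5 → Class 8 (Corrosive).
The road limit for Class 8 is 2.5 L.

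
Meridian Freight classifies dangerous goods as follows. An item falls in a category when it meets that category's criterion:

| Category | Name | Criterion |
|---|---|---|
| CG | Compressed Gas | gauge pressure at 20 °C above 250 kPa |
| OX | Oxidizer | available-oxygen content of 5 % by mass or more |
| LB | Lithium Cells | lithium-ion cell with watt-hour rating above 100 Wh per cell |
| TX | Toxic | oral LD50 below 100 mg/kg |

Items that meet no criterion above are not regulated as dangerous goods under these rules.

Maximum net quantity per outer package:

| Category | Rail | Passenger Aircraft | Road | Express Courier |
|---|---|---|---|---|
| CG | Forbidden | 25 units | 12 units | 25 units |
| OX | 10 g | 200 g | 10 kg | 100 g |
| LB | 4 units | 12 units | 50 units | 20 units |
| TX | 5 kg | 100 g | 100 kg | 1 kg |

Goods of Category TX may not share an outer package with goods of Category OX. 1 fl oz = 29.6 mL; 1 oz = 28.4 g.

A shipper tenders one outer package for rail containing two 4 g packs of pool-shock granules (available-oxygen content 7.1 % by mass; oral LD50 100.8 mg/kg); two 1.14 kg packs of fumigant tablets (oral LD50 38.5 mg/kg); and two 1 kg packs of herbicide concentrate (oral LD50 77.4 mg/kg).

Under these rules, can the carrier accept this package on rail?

Available-oxygen content 7.1 % by mass meets the Category OX criterion (Oxidizer), so the pool-shock granules are Category OX.
With oral LD50 38.5 mg/kg (< 100 mg/kg), the fumigant tablets fall in Category TX.
The herbicide concentrate has oral LD50 77.4 mg/kg, which is < 100 mg/kg, so it is Category TX (Toxic).
Category TX net quantity: (two 1.14 kg packs = 2.28 kg) + (two 1 kg packs = 2 kg) = 4.28 kg.
4.28 kg is within the rail limit of 5 kg for Category TX.
Category OX quantity: two 4 g packs = 8 g.
That is within the Category OX rail limit of 10 g.
Category TX and Category OX may not share an outer package.

No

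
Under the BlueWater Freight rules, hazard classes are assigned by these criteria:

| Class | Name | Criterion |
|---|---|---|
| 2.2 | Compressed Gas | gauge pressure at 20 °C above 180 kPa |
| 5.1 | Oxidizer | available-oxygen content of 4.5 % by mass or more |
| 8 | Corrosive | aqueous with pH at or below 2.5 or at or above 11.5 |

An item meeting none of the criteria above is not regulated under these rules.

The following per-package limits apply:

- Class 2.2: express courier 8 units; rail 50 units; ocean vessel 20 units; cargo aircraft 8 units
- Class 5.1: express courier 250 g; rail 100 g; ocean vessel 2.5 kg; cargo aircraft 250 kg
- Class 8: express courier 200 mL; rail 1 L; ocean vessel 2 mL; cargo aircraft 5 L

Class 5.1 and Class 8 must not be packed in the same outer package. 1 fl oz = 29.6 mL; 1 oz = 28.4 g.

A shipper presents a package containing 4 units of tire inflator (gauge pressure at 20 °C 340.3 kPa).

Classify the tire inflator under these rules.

Class 2.2

Gauge pressure at 20 °C 340.3 kPa meets the Class 2.2 criterion (Compressed Gas), so the tire inflator is Class 2.2.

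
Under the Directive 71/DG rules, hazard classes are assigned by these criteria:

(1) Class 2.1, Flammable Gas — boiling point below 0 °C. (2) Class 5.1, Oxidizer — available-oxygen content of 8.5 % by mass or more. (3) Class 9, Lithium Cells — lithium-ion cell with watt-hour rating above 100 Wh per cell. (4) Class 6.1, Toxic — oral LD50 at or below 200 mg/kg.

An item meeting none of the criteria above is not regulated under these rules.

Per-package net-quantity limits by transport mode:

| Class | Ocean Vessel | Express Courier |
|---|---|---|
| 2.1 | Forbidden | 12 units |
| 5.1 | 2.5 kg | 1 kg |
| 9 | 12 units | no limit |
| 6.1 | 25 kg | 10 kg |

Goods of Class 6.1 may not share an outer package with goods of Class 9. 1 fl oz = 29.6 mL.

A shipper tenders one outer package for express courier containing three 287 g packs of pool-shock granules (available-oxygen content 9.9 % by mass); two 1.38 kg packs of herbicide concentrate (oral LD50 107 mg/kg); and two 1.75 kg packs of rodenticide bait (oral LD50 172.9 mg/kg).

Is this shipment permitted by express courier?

The pool-shock granules have available-oxygen content 9.9 % by mass, which is ≥ 8.5 % by mass, so they are Class 5.1 (Oxidizer).
Herbicide concentrate: oral LD50 107 mg/kg ≤ 200 mg/kg → Class 6.1 (Toxic).
Oral LD50 172.9 mg/kg meets the Class 6.1 criterion (Toxic), so the rodenticide bait is Class 6.1.
Total Class 6.1: (two 1.38 kg packs = 2.76 kg) + (two 1.75 kg packs = 3.5 kg) = 6.26 kg.
6.26 kg is within the express courier limit of 10 kg for Class 6.1.
Class 5.1 quantity: three 287 g packs = 861 g.
That is within the Class 5.1 express courier limit of 1 kg.
The segregation rule (Class 6.1 with Class 9) does not apply to Class 6.1 with Class 5.1.
Every hazard class is within its express courier limit and no segregation rule is violated.

Yes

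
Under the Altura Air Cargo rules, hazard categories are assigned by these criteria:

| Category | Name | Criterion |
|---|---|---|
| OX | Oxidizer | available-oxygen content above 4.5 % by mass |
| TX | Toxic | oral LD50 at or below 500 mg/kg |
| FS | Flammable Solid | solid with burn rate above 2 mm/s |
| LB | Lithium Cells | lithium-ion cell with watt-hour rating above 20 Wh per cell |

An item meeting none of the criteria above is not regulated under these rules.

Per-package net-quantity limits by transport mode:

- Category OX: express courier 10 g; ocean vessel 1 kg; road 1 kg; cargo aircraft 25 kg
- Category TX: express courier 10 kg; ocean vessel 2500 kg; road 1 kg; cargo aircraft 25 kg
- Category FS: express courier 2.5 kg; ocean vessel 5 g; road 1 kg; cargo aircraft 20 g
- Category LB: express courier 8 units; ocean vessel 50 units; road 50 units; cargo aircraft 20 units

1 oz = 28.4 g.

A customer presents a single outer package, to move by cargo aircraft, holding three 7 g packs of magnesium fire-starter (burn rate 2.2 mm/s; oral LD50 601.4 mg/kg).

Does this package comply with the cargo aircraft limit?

No

Burn rate 2.2 mm/s meets the Category FS criterion (Flammable Solid), so the magnesium fire-starter is Category FS.
Category FS quantity: three 7 g packs = 21 g.
21 g > 20 g (cargo aircraft limit, Category FS) — over the limit.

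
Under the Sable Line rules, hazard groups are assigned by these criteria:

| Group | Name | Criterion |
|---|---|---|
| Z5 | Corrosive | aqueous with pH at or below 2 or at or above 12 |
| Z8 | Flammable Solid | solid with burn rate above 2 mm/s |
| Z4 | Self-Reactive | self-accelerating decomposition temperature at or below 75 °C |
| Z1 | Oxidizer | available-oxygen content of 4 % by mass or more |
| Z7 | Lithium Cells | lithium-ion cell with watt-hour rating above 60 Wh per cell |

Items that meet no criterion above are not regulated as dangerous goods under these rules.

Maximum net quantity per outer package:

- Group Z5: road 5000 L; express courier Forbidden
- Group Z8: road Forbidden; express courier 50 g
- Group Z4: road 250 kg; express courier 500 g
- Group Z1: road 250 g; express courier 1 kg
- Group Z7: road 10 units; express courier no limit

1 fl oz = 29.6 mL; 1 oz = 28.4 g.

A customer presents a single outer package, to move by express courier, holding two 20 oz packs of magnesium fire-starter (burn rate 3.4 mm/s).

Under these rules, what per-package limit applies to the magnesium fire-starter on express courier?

Magnesium fire-starter: burn rate 3.4 mm/s > 2 mm/s → Group Z8 (Flammable Solid).
The express courier limit for Group Z8 is 50 g.

50 g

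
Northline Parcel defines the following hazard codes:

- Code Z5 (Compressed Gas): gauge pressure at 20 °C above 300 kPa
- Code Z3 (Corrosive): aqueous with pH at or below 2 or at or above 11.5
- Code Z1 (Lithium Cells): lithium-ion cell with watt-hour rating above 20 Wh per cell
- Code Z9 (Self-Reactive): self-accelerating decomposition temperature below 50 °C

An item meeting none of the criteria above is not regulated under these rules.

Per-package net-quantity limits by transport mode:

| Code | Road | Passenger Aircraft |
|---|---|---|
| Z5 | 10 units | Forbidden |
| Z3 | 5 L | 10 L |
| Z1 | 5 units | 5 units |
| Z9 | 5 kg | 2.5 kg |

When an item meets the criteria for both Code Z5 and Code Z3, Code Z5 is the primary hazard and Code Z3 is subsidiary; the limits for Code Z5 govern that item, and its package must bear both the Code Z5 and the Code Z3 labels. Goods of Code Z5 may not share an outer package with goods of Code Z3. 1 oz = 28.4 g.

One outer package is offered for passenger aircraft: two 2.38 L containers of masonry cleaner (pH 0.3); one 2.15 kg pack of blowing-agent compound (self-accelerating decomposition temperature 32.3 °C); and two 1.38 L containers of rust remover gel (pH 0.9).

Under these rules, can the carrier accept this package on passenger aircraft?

With pH 0.3 (≤ 2), the masonry cleaner falls in Code Z3.
Blowing-agent compound: self-accelerating decomposition temperature 32.3 °C < 50 °C → Code Z9 (Self-Reactive).
The rust remover gel has pH 0.9, which is ≤ 2, so it is Code Z3 (Corrosive).
Code Z3 net quantity: (two 2.38 L containers = 4.76 L) + (two 1.38 L containers = 2.76 L) = 7.52 L.
That is within the Code Z3 passenger aircraft limit of 10 L.
Code Z9 quantity: 2.15 kg.
2.15 kg ≤ 2.5 kg (passenger aircraft limit, Code Z9) — within limit.
The segregation rule (Code Z5 with Code Z3) does not apply to Code Z3 with Code Z9.
Every hazard code is within its passenger aircraft limit and no segregation rule is violated.

Yes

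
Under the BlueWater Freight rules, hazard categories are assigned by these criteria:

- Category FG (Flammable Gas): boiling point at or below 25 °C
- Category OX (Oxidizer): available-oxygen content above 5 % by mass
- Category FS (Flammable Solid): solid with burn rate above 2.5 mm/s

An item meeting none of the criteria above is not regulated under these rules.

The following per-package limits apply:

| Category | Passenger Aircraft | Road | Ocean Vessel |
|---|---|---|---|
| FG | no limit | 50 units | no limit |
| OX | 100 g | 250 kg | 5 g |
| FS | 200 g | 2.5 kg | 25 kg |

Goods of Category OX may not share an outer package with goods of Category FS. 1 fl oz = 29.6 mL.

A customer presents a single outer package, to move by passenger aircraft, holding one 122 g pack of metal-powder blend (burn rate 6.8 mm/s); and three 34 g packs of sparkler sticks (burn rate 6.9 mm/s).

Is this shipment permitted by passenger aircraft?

Burn rate 6.8 mm/s meets the Category FS criterion (Flammable Solid), so the metal-powder blend is Category FS.
Burn rate 6.9 mm/s meets the Category FS criterion (Flammable Solid), so the sparkler sticks are Category FS.
Category FS net quantity: 122 g + (three 34 g packs = 102 g) = 224 g.
That exceeds the Category FS passenger aircraft limit of 200 g.

No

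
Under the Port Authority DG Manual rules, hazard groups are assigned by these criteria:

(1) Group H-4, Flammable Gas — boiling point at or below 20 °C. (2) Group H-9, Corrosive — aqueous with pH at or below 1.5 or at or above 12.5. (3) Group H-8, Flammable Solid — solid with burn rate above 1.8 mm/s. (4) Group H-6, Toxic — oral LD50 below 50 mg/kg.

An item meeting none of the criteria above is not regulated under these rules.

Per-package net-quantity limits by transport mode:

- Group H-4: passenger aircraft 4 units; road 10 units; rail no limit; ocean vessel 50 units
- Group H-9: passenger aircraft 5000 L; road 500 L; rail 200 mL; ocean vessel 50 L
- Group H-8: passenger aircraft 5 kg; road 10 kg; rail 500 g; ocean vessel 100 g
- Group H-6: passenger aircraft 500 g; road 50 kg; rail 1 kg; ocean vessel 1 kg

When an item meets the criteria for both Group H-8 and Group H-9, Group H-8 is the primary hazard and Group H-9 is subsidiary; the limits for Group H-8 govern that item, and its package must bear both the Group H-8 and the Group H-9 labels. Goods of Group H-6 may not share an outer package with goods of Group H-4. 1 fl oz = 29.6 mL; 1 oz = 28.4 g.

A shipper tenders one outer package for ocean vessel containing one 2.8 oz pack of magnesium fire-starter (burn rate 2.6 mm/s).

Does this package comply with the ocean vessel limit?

The magnesium fire-starter has burn rate 2.6 mm/s, which is > 1.8 mm/s, so it is Group H-8 (Flammable Solid).
Group H-8 quantity: one 2.8 oz pack = 79.52 g.
79.52 g is within the ocean vessel limit of 100 g for Group H-8.

Yes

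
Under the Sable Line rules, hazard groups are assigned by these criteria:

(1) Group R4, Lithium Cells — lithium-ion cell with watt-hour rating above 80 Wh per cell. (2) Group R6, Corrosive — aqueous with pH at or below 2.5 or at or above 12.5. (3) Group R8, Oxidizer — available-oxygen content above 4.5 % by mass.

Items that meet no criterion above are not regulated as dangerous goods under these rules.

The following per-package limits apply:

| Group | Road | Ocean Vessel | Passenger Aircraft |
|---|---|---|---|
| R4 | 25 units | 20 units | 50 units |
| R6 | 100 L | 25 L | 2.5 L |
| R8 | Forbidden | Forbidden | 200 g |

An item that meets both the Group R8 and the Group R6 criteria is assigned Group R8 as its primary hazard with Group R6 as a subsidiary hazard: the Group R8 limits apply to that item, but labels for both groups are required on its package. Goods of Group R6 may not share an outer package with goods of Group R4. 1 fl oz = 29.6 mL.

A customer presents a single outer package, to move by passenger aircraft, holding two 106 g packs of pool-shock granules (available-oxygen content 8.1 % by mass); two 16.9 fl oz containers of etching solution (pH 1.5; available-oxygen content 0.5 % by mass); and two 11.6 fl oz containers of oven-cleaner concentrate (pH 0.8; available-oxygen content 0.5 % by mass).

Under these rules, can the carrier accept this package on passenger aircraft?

Pool-shock granules: available-oxygen content 8.1 % by mass > 4.5 % by mass → Group R8 (Oxidizer).
Etching solution: pH 1.5 ≤ 2.5 → Group R6 (Corrosive).
Oven-cleaner concentrate: pH 0.8 ≤ 2.5 → Group R6 (Corrosive).
Group R8 quantity: two 106 g packs = 212 g.
212 g exceeds the passenger aircraft limit of 200 g for Group R8.
Total Group R6: (two 16.9 fl oz containers = 1000.48 mL) + (two 11.6 fl oz containers = 686.72 mL) = 1687.2 mL.
1687.2 mL is within the passenger aircraft limit of 2.5 L for Group R6.
The segregation rule (Group R6 with Group R4) does not apply to Group R8 with Group R6.

No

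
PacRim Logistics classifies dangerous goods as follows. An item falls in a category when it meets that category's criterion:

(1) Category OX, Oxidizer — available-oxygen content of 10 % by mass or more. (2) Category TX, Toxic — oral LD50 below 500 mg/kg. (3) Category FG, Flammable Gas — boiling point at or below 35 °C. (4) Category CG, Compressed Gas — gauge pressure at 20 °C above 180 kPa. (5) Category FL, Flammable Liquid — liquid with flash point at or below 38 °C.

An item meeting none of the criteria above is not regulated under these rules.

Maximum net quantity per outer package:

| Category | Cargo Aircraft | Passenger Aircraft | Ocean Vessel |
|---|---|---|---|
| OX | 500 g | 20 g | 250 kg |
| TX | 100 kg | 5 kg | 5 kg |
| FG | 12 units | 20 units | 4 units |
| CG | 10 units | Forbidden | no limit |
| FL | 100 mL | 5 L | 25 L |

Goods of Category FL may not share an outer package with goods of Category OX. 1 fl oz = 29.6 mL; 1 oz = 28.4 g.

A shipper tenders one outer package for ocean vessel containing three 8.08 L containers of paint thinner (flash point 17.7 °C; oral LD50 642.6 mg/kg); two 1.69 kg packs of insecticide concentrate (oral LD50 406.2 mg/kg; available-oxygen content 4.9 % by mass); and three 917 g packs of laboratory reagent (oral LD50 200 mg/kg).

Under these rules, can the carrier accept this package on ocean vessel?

With flash point 17.7 °C (≤ 38 °C), the paint thinner falls in Category FL.
Oral LD50 406.2 mg/kg meets the Category TX criterion (Toxic), so the insecticide concentrate is Category TX.
The laboratory reagent has oral LD50 200 mg/kg, which is < 500 mg/kg, so it is Category TX (Toxic).
Total Category TX: (two 1.69 kg packs = 3.38 kg) + (three 917 g packs = 2.751 kg) = 6.131 kg.
6.131 kg exceeds the ocean vessel limit of 5 kg for Category TX.
Category FL quantity: three 8.08 L containers = 24.24 L.
That is within the Category FL ocean vessel limit of 25 L.
The segregation rule (Category FL with Category OX) does not apply to Category TX with Category FL.

No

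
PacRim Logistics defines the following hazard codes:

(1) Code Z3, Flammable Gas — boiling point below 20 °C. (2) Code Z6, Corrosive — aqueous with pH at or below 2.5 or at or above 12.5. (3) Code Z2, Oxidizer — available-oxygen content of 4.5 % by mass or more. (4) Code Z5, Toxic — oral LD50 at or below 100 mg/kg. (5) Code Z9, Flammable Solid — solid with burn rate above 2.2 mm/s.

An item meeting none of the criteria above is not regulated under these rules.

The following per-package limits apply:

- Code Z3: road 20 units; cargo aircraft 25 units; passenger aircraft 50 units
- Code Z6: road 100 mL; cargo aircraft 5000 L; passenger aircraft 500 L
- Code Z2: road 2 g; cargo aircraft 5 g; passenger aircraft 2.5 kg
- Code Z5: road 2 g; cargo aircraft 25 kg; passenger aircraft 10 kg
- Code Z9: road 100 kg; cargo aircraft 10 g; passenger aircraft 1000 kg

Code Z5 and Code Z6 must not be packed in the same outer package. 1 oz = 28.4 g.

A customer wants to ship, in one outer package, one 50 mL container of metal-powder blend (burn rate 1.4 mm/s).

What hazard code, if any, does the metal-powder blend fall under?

burn rate 1.4 mm/s is not above 2.2 mm/s, so Code Z9 does not apply.
No criterion is met, so the item is not regulated.

Not regulated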